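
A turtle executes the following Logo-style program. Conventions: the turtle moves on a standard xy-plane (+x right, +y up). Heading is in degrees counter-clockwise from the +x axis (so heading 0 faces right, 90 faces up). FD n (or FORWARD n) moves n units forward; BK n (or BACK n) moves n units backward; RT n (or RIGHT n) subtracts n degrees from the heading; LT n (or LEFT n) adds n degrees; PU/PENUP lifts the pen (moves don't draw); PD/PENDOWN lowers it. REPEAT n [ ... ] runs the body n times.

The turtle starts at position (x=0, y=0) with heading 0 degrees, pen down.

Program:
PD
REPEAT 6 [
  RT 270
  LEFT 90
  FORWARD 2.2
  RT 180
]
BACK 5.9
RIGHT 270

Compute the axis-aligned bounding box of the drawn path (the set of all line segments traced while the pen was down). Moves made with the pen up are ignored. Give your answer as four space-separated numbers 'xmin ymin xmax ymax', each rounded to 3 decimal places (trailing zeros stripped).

Executing turtle program step by step:
Start: pos=(0,0), heading=0, pen down
PD: pen down
REPEAT 6 [
  -- iteration 1/6 --
  RT 270: heading 0 -> 90
  LT 90: heading 90 -> 180
  FD 2.2: (0,0) -> (-2.2,0) [heading=180, draw]
  RT 180: heading 180 -> 0
  -- iteration 2/6 --
  RT 270: heading 0 -> 90
  LT 90: heading 90 -> 180
  FD 2.2: (-2.2,0) -> (-4.4,0) [heading=180, draw]
  RT 180: heading 180 -> 0
  -- iteration 3/6 --
  RT 270: heading 0 -> 90
  LT 90: heading 90 -> 180
  FD 2.2: (-4.4,0) -> (-6.6,0) [heading=180, draw]
  RT 180: heading 180 -> 0
  -- iteration 4/6 --
  RT 270: heading 0 -> 90
  LT 90: heading 90 -> 180
  FD 2.2: (-6.6,0) -> (-8.8,0) [heading=180, draw]
  RT 180: heading 180 -> 0
  -- iteration 5/6 --
  RT 270: heading 0 -> 90
  LT 90: heading 90 -> 180
  FD 2.2: (-8.8,0) -> (-11,0) [heading=180, draw]
  RT 180: heading 180 -> 0
  -- iteration 6/6 --
  RT 270: heading 0 -> 90
  LT 90: heading 90 -> 180
  FD 2.2: (-11,0) -> (-13.2,0) [heading=180, draw]
  RT 180: heading 180 -> 0
]
BK 5.9: (-13.2,0) -> (-19.1,0) [heading=0, draw]
RT 270: heading 0 -> 90
Final: pos=(-19.1,0), heading=90, 7 segment(s) drawn

Segment endpoints: x in {-19.1, -13.2, -11, -8.8, -6.6, -4.4, -2.2, 0}, y in {0, 0, 0, 0, 0, 0, 0, 0}
xmin=-19.1, ymin=0, xmax=0, ymax=0

Answer: -19.1 0 0 0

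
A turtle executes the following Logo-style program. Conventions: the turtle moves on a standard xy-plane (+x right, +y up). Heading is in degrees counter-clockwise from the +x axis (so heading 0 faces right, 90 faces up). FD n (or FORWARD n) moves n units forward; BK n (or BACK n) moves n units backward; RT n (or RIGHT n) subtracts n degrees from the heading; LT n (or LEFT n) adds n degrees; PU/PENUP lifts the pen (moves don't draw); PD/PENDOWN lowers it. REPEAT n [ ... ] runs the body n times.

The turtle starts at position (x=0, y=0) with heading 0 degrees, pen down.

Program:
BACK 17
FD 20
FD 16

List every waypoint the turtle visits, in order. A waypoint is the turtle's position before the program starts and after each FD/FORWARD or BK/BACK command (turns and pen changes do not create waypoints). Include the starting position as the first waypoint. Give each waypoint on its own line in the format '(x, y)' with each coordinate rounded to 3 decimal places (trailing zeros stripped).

Executing turtle program step by step:
Start: pos=(0,0), heading=0, pen down
BK 17: (0,0) -> (-17,0) [heading=0, draw]
FD 20: (-17,0) -> (3,0) [heading=0, draw]
FD 16: (3,0) -> (19,0) [heading=0, draw]
Final: pos=(19,0), heading=0, 3 segment(s) drawn
Waypoints (4 total):
(0, 0)
(-17, 0)
(3, 0)
(19, 0)

Answer: (0, 0)
(-17, 0)
(3, 0)
(19, 0)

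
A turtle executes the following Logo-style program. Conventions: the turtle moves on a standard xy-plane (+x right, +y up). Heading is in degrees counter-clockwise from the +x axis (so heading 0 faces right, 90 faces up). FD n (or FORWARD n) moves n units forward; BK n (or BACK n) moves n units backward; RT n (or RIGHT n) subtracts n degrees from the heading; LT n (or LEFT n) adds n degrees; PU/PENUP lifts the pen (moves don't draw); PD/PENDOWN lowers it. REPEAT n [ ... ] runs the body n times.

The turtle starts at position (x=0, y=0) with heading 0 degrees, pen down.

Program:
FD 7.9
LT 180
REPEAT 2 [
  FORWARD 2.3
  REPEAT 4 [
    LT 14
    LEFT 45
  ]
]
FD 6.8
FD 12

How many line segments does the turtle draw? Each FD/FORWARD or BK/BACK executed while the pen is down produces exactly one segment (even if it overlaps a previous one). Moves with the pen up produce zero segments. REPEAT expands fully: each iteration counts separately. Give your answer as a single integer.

Answer: 5

Derivation:
Executing turtle program step by step:
Start: pos=(0,0), heading=0, pen down
FD 7.9: (0,0) -> (7.9,0) [heading=0, draw]
LT 180: heading 0 -> 180
REPEAT 2 [
  -- iteration 1/2 --
  FD 2.3: (7.9,0) -> (5.6,0) [heading=180, draw]
  REPEAT 4 [
    -- iteration 1/4 --
    LT 14: heading 180 -> 194
    LT 45: heading 194 -> 239
    -- iteration 2/4 --
    LT 14: heading 239 -> 253
    LT 45: heading 253 -> 298
    -- iteration 3/4 --
    LT 14: heading 298 -> 312
    LT 45: heading 312 -> 357
    -- iteration 4/4 --
    LT 14: heading 357 -> 11
    LT 45: heading 11 -> 56
  ]
  -- iteration 2/2 --
  FD 2.3: (5.6,0) -> (6.886,1.907) [heading=56, draw]
  REPEAT 4 [
    -- iteration 1/4 --
    LT 14: heading 56 -> 70
    LT 45: heading 70 -> 115
    -- iteration 2/4 --
    LT 14: heading 115 -> 129
    LT 45: heading 129 -> 174
    -- iteration 3/4 --
    LT 14: heading 174 -> 188
    LT 45: heading 188 -> 233
    -- iteration 4/4 --
    LT 14: heading 233 -> 247
    LT 45: heading 247 -> 292
  ]
]
FD 6.8: (6.886,1.907) -> (9.433,-4.398) [heading=292, draw]
FD 12: (9.433,-4.398) -> (13.929,-15.524) [heading=292, draw]
Final: pos=(13.929,-15.524), heading=292, 5 segment(s) drawn
Segments drawn: 5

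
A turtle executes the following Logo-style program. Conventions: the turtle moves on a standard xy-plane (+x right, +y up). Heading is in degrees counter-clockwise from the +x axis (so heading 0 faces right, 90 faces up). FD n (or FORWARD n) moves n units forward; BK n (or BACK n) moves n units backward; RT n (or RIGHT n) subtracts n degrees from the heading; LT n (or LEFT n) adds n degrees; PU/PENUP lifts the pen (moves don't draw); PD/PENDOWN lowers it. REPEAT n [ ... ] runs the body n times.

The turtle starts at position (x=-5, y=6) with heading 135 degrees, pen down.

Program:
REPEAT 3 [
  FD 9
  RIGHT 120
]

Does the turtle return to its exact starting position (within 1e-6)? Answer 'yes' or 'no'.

Answer: yes

Derivation:
Executing turtle program step by step:
Start: pos=(-5,6), heading=135, pen down
REPEAT 3 [
  -- iteration 1/3 --
  FD 9: (-5,6) -> (-11.364,12.364) [heading=135, draw]
  RT 120: heading 135 -> 15
  -- iteration 2/3 --
  FD 9: (-11.364,12.364) -> (-2.671,14.693) [heading=15, draw]
  RT 120: heading 15 -> 255
  -- iteration 3/3 --
  FD 9: (-2.671,14.693) -> (-5,6) [heading=255, draw]
  RT 120: heading 255 -> 135
]
Final: pos=(-5,6), heading=135, 3 segment(s) drawn

Start position: (-5, 6)
Final position: (-5, 6)
Distance = 0; < 1e-6 -> CLOSED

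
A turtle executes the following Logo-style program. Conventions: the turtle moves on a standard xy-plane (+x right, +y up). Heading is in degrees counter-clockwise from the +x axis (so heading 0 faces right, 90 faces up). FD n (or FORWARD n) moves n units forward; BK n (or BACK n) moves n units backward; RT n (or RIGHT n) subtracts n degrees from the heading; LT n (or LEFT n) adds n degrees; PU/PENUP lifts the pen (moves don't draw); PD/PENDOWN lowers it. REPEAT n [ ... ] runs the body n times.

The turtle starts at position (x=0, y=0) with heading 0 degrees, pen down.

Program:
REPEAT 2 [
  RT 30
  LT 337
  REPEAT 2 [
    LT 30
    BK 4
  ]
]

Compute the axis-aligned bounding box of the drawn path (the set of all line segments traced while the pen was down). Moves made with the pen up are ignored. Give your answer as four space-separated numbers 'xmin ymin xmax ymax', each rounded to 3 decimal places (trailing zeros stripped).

Answer: -15.378 0 0 2.178

Derivation:
Executing turtle program step by step:
Start: pos=(0,0), heading=0, pen down
REPEAT 2 [
  -- iteration 1/2 --
  RT 30: heading 0 -> 330
  LT 337: heading 330 -> 307
  REPEAT 2 [
    -- iteration 1/2 --
    LT 30: heading 307 -> 337
    BK 4: (0,0) -> (-3.682,1.563) [heading=337, draw]
    -- iteration 2/2 --
    LT 30: heading 337 -> 7
    BK 4: (-3.682,1.563) -> (-7.652,1.075) [heading=7, draw]
  ]
  -- iteration 2/2 --
  RT 30: heading 7 -> 337
  LT 337: heading 337 -> 314
  REPEAT 2 [
    -- iteration 1/2 --
    LT 30: heading 314 -> 344
    BK 4: (-7.652,1.075) -> (-11.497,2.178) [heading=344, draw]
    -- iteration 2/2 --
    LT 30: heading 344 -> 14
    BK 4: (-11.497,2.178) -> (-15.378,1.21) [heading=14, draw]
  ]
]
Final: pos=(-15.378,1.21), heading=14, 4 segment(s) drawn

Segment endpoints: x in {-15.378, -11.497, -7.652, -3.682, 0}, y in {0, 1.075, 1.21, 1.563, 2.178}
xmin=-15.378, ymin=0, xmax=0, ymax=2.178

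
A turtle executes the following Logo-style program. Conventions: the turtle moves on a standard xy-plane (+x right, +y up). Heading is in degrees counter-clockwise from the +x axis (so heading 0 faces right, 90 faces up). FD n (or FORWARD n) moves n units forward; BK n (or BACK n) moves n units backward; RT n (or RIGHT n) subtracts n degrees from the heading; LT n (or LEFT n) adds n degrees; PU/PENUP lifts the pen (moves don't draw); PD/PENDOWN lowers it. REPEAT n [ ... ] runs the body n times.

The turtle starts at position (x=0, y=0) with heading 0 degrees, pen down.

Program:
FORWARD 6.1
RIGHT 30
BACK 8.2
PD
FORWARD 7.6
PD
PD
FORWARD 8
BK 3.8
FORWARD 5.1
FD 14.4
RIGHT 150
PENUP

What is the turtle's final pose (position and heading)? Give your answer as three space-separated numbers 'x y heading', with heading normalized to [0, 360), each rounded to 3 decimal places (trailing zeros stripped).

Executing turtle program step by step:
Start: pos=(0,0), heading=0, pen down
FD 6.1: (0,0) -> (6.1,0) [heading=0, draw]
RT 30: heading 0 -> 330
BK 8.2: (6.1,0) -> (-1.001,4.1) [heading=330, draw]
PD: pen down
FD 7.6: (-1.001,4.1) -> (5.58,0.3) [heading=330, draw]
PD: pen down
PD: pen down
FD 8: (5.58,0.3) -> (12.509,-3.7) [heading=330, draw]
BK 3.8: (12.509,-3.7) -> (9.218,-1.8) [heading=330, draw]
FD 5.1: (9.218,-1.8) -> (13.634,-4.35) [heading=330, draw]
FD 14.4: (13.634,-4.35) -> (26.105,-11.55) [heading=330, draw]
RT 150: heading 330 -> 180
PU: pen up
Final: pos=(26.105,-11.55), heading=180, 7 segment(s) drawn

Answer: 26.105 -11.55 180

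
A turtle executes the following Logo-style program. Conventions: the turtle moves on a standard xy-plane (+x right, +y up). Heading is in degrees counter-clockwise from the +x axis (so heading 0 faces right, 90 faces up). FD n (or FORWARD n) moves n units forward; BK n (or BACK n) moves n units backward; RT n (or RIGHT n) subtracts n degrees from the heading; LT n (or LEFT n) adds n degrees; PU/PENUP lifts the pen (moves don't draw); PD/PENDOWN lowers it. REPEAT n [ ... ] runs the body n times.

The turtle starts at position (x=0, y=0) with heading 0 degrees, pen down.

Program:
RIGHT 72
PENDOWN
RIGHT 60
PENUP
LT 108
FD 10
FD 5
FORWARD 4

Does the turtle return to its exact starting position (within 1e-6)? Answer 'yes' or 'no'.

Executing turtle program step by step:
Start: pos=(0,0), heading=0, pen down
RT 72: heading 0 -> 288
PD: pen down
RT 60: heading 288 -> 228
PU: pen up
LT 108: heading 228 -> 336
FD 10: (0,0) -> (9.135,-4.067) [heading=336, move]
FD 5: (9.135,-4.067) -> (13.703,-6.101) [heading=336, move]
FD 4: (13.703,-6.101) -> (17.357,-7.728) [heading=336, move]
Final: pos=(17.357,-7.728), heading=336, 0 segment(s) drawn

Start position: (0, 0)
Final position: (17.357, -7.728)
Distance = 19; >= 1e-6 -> NOT closed

Answer: no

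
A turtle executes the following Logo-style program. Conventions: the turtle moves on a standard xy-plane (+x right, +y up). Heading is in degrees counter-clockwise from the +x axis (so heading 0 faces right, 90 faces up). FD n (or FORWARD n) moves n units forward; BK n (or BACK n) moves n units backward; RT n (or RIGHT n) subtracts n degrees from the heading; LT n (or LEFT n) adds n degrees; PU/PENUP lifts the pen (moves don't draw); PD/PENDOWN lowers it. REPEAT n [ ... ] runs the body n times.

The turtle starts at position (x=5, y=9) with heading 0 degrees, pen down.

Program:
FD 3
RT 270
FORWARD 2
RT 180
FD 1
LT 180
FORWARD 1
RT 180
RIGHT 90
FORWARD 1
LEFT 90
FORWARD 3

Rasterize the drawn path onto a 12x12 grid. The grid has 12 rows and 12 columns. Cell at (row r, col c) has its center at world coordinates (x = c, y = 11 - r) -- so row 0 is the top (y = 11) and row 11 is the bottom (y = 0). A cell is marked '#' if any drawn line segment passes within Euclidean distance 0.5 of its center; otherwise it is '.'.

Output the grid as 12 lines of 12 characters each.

Answer: .......##...
.......##...
.....####...
.......#....
............
............
............
............
............
............
............
............

Derivation:
Segment 0: (5,9) -> (8,9)
Segment 1: (8,9) -> (8,11)
Segment 2: (8,11) -> (8,10)
Segment 3: (8,10) -> (8,11)
Segment 4: (8,11) -> (7,11)
Segment 5: (7,11) -> (7,8)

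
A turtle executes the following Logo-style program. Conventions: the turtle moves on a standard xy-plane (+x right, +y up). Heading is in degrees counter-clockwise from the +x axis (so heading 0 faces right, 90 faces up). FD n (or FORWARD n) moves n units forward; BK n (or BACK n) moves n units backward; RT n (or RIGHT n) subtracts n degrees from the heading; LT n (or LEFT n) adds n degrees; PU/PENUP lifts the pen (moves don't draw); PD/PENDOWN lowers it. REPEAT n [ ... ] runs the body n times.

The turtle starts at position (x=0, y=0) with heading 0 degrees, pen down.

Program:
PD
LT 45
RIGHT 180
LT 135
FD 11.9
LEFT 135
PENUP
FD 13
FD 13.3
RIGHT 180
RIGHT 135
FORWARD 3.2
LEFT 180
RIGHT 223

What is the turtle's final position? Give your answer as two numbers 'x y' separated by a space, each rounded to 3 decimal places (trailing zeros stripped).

Answer: -9.897 18.597

Derivation:
Executing turtle program step by step:
Start: pos=(0,0), heading=0, pen down
PD: pen down
LT 45: heading 0 -> 45
RT 180: heading 45 -> 225
LT 135: heading 225 -> 0
FD 11.9: (0,0) -> (11.9,0) [heading=0, draw]
LT 135: heading 0 -> 135
PU: pen up
FD 13: (11.9,0) -> (2.708,9.192) [heading=135, move]
FD 13.3: (2.708,9.192) -> (-6.697,18.597) [heading=135, move]
RT 180: heading 135 -> 315
RT 135: heading 315 -> 180
FD 3.2: (-6.697,18.597) -> (-9.897,18.597) [heading=180, move]
LT 180: heading 180 -> 0
RT 223: heading 0 -> 137
Final: pos=(-9.897,18.597), heading=137, 1 segment(s) drawn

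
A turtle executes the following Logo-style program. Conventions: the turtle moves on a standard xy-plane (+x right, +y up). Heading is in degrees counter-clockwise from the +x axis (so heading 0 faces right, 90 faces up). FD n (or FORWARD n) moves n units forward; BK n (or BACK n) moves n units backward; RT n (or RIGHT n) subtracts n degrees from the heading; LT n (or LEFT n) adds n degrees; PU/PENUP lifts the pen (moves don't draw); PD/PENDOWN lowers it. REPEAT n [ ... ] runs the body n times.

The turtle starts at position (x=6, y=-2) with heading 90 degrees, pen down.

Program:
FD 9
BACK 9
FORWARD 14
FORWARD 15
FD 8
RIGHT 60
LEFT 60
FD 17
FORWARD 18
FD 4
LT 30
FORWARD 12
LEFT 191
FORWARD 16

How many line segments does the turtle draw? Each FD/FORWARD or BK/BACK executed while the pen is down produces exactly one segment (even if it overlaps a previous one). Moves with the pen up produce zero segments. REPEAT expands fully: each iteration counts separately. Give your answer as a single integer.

Executing turtle program step by step:
Start: pos=(6,-2), heading=90, pen down
FD 9: (6,-2) -> (6,7) [heading=90, draw]
BK 9: (6,7) -> (6,-2) [heading=90, draw]
FD 14: (6,-2) -> (6,12) [heading=90, draw]
FD 15: (6,12) -> (6,27) [heading=90, draw]
FD 8: (6,27) -> (6,35) [heading=90, draw]
RT 60: heading 90 -> 30
LT 60: heading 30 -> 90
FD 17: (6,35) -> (6,52) [heading=90, draw]
FD 18: (6,52) -> (6,70) [heading=90, draw]
FD 4: (6,70) -> (6,74) [heading=90, draw]
LT 30: heading 90 -> 120
FD 12: (6,74) -> (0,84.392) [heading=120, draw]
LT 191: heading 120 -> 311
FD 16: (0,84.392) -> (10.497,72.317) [heading=311, draw]
Final: pos=(10.497,72.317), heading=311, 10 segment(s) drawn
Segments drawn: 10

Answer: 10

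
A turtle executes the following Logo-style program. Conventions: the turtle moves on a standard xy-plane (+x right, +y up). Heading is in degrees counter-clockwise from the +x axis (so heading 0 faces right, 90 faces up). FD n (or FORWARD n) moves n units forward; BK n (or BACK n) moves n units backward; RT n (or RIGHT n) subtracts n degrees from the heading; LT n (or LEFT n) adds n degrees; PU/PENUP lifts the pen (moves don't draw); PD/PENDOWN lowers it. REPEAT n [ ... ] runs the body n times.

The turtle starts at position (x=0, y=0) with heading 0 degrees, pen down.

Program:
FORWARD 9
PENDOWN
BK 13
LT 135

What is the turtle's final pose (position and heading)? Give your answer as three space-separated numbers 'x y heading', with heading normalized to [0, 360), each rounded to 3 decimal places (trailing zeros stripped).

Answer: -4 0 135

Derivation:
Executing turtle program step by step:
Start: pos=(0,0), heading=0, pen down
FD 9: (0,0) -> (9,0) [heading=0, draw]
PD: pen down
BK 13: (9,0) -> (-4,0) [heading=0, draw]
LT 135: heading 0 -> 135
Final: pos=(-4,0), heading=135, 2 segment(s) drawn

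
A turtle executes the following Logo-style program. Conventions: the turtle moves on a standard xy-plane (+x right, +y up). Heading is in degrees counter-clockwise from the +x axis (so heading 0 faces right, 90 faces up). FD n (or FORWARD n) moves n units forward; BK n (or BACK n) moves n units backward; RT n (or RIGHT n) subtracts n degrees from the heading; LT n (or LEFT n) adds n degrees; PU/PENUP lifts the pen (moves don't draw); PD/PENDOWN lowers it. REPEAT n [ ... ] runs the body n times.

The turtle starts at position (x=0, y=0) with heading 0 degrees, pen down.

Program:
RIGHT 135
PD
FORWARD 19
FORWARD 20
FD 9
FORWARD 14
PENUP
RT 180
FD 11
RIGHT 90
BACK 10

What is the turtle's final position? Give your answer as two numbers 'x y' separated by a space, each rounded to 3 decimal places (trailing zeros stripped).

Executing turtle program step by step:
Start: pos=(0,0), heading=0, pen down
RT 135: heading 0 -> 225
PD: pen down
FD 19: (0,0) -> (-13.435,-13.435) [heading=225, draw]
FD 20: (-13.435,-13.435) -> (-27.577,-27.577) [heading=225, draw]
FD 9: (-27.577,-27.577) -> (-33.941,-33.941) [heading=225, draw]
FD 14: (-33.941,-33.941) -> (-43.841,-43.841) [heading=225, draw]
PU: pen up
RT 180: heading 225 -> 45
FD 11: (-43.841,-43.841) -> (-36.062,-36.062) [heading=45, move]
RT 90: heading 45 -> 315
BK 10: (-36.062,-36.062) -> (-43.134,-28.991) [heading=315, move]
Final: pos=(-43.134,-28.991), heading=315, 4 segment(s) drawn

Answer: -43.134 -28.991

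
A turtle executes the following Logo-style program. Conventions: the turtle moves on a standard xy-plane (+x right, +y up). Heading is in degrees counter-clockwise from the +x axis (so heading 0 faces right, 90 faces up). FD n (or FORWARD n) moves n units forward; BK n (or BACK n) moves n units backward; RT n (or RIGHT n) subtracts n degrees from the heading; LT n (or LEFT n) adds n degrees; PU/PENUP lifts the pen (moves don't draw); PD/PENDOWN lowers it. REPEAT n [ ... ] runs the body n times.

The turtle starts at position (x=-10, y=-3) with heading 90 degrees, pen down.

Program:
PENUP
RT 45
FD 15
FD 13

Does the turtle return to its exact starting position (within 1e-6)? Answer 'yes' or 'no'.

Answer: no

Derivation:
Executing turtle program step by step:
Start: pos=(-10,-3), heading=90, pen down
PU: pen up
RT 45: heading 90 -> 45
FD 15: (-10,-3) -> (0.607,7.607) [heading=45, move]
FD 13: (0.607,7.607) -> (9.799,16.799) [heading=45, move]
Final: pos=(9.799,16.799), heading=45, 0 segment(s) drawn

Start position: (-10, -3)
Final position: (9.799, 16.799)
Distance = 28; >= 1e-6 -> NOT closed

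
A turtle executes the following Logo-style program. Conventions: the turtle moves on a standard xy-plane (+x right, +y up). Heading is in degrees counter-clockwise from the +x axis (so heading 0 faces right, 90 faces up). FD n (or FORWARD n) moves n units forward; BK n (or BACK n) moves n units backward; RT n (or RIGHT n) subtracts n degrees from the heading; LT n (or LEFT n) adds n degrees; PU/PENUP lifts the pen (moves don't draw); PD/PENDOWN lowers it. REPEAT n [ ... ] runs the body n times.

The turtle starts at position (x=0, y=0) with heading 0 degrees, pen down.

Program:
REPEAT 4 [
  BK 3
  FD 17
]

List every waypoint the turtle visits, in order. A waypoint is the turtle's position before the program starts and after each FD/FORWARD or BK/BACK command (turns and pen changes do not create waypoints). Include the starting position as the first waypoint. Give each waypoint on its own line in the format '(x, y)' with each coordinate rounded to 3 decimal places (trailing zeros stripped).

Executing turtle program step by step:
Start: pos=(0,0), heading=0, pen down
REPEAT 4 [
  -- iteration 1/4 --
  BK 3: (0,0) -> (-3,0) [heading=0, draw]
  FD 17: (-3,0) -> (14,0) [heading=0, draw]
  -- iteration 2/4 --
  BK 3: (14,0) -> (11,0) [heading=0, draw]
  FD 17: (11,0) -> (28,0) [heading=0, draw]
  -- iteration 3/4 --
  BK 3: (28,0) -> (25,0) [heading=0, draw]
  FD 17: (25,0) -> (42,0) [heading=0, draw]
  -- iteration 4/4 --
  BK 3: (42,0) -> (39,0) [heading=0, draw]
  FD 17: (39,0) -> (56,0) [heading=0, draw]
]
Final: pos=(56,0), heading=0, 8 segment(s) drawn
Waypoints (9 total):
(0, 0)
(-3, 0)
(14, 0)
(11, 0)
(28, 0)
(25, 0)
(42, 0)
(39, 0)
(56, 0)

Answer: (0, 0)
(-3, 0)
(14, 0)
(11, 0)
(28, 0)
(25, 0)
(42, 0)
(39, 0)
(56, 0)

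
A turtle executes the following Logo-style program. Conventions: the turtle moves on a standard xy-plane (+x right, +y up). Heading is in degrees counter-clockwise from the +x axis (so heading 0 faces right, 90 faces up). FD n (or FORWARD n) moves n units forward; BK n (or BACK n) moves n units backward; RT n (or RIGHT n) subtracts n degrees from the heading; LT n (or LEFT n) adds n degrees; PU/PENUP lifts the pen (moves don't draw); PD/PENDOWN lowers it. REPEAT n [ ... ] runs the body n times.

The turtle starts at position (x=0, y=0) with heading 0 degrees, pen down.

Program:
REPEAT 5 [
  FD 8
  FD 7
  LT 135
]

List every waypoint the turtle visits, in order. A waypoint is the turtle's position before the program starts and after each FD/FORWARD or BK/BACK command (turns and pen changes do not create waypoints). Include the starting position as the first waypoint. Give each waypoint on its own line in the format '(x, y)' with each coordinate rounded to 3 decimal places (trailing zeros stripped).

Answer: (0, 0)
(8, 0)
(15, 0)
(9.343, 5.657)
(4.393, 10.607)
(4.393, 2.607)
(4.393, -4.393)
(10.05, 1.263)
(15, 6.213)
(7, 6.213)
(0, 6.213)

Derivation:
Executing turtle program step by step:
Start: pos=(0,0), heading=0, pen down
REPEAT 5 [
  -- iteration 1/5 --
  FD 8: (0,0) -> (8,0) [heading=0, draw]
  FD 7: (8,0) -> (15,0) [heading=0, draw]
  LT 135: heading 0 -> 135
  -- iteration 2/5 --
  FD 8: (15,0) -> (9.343,5.657) [heading=135, draw]
  FD 7: (9.343,5.657) -> (4.393,10.607) [heading=135, draw]
  LT 135: heading 135 -> 270
  -- iteration 3/5 --
  FD 8: (4.393,10.607) -> (4.393,2.607) [heading=270, draw]
  FD 7: (4.393,2.607) -> (4.393,-4.393) [heading=270, draw]
  LT 135: heading 270 -> 45
  -- iteration 4/5 --
  FD 8: (4.393,-4.393) -> (10.05,1.263) [heading=45, draw]
  FD 7: (10.05,1.263) -> (15,6.213) [heading=45, draw]
  LT 135: heading 45 -> 180
  -- iteration 5/5 --
  FD 8: (15,6.213) -> (7,6.213) [heading=180, draw]
  FD 7: (7,6.213) -> (0,6.213) [heading=180, draw]
  LT 135: heading 180 -> 315
]
Final: pos=(0,6.213), heading=315, 10 segment(s) drawn
Waypoints (11 total):
(0, 0)
(8, 0)
(15, 0)
(9.343, 5.657)
(4.393, 10.607)
(4.393, 2.607)
(4.393, -4.393)
(10.05, 1.263)
(15, 6.213)
(7, 6.213)
(0, 6.213)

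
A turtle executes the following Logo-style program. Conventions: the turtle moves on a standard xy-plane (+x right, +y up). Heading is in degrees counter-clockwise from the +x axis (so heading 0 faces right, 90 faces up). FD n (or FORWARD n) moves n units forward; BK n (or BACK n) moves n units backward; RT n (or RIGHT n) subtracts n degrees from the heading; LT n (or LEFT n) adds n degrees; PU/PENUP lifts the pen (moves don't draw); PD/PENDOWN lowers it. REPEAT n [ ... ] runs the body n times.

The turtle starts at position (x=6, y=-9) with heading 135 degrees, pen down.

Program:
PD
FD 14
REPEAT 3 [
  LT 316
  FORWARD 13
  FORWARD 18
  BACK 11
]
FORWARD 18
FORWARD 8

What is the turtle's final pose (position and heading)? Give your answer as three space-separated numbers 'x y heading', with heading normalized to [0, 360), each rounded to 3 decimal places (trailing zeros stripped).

Executing turtle program step by step:
Start: pos=(6,-9), heading=135, pen down
PD: pen down
FD 14: (6,-9) -> (-3.899,0.899) [heading=135, draw]
REPEAT 3 [
  -- iteration 1/3 --
  LT 316: heading 135 -> 91
  FD 13: (-3.899,0.899) -> (-4.126,13.898) [heading=91, draw]
  FD 18: (-4.126,13.898) -> (-4.441,31.895) [heading=91, draw]
  BK 11: (-4.441,31.895) -> (-4.249,20.896) [heading=91, draw]
  -- iteration 2/3 --
  LT 316: heading 91 -> 47
  FD 13: (-4.249,20.896) -> (4.617,30.404) [heading=47, draw]
  FD 18: (4.617,30.404) -> (16.893,43.568) [heading=47, draw]
  BK 11: (16.893,43.568) -> (9.391,35.524) [heading=47, draw]
  -- iteration 3/3 --
  LT 316: heading 47 -> 3
  FD 13: (9.391,35.524) -> (22.374,36.204) [heading=3, draw]
  FD 18: (22.374,36.204) -> (40.349,37.146) [heading=3, draw]
  BK 11: (40.349,37.146) -> (29.364,36.57) [heading=3, draw]
]
FD 18: (29.364,36.57) -> (47.339,37.512) [heading=3, draw]
FD 8: (47.339,37.512) -> (55.328,37.931) [heading=3, draw]
Final: pos=(55.328,37.931), heading=3, 12 segment(s) drawn

Answer: 55.328 37.931 3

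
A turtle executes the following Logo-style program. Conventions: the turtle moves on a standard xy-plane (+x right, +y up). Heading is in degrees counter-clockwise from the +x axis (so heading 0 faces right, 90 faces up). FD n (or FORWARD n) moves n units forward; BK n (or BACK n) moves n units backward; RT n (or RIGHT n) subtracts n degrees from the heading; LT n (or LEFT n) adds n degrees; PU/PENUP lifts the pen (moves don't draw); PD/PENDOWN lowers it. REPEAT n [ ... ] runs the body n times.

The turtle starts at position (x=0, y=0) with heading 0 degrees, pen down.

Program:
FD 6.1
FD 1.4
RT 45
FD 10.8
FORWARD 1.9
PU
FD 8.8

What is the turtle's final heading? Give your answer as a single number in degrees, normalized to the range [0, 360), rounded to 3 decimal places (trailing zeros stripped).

Answer: 315

Derivation:
Executing turtle program step by step:
Start: pos=(0,0), heading=0, pen down
FD 6.1: (0,0) -> (6.1,0) [heading=0, draw]
FD 1.4: (6.1,0) -> (7.5,0) [heading=0, draw]
RT 45: heading 0 -> 315
FD 10.8: (7.5,0) -> (15.137,-7.637) [heading=315, draw]
FD 1.9: (15.137,-7.637) -> (16.48,-8.98) [heading=315, draw]
PU: pen up
FD 8.8: (16.48,-8.98) -> (22.703,-15.203) [heading=315, move]
Final: pos=(22.703,-15.203), heading=315, 4 segment(s) drawn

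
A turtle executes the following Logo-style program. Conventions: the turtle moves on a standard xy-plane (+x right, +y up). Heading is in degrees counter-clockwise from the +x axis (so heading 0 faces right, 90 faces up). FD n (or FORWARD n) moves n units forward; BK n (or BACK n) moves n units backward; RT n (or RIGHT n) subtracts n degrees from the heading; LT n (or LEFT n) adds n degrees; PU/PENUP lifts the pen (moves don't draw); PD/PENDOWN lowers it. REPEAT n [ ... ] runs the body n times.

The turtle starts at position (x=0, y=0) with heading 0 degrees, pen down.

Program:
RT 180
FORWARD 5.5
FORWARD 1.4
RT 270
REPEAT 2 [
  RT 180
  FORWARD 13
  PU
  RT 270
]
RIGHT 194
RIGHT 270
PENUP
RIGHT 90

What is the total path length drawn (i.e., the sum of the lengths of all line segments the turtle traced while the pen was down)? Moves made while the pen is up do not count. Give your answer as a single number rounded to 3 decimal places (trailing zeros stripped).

Executing turtle program step by step:
Start: pos=(0,0), heading=0, pen down
RT 180: heading 0 -> 180
FD 5.5: (0,0) -> (-5.5,0) [heading=180, draw]
FD 1.4: (-5.5,0) -> (-6.9,0) [heading=180, draw]
RT 270: heading 180 -> 270
REPEAT 2 [
  -- iteration 1/2 --
  RT 180: heading 270 -> 90
  FD 13: (-6.9,0) -> (-6.9,13) [heading=90, draw]
  PU: pen up
  RT 270: heading 90 -> 180
  -- iteration 2/2 --
  RT 180: heading 180 -> 0
  FD 13: (-6.9,13) -> (6.1,13) [heading=0, move]
  PU: pen up
  RT 270: heading 0 -> 90
]
RT 194: heading 90 -> 256
RT 270: heading 256 -> 346
PU: pen up
RT 90: heading 346 -> 256
Final: pos=(6.1,13), heading=256, 3 segment(s) drawn

Segment lengths:
  seg 1: (0,0) -> (-5.5,0), length = 5.5
  seg 2: (-5.5,0) -> (-6.9,0), length = 1.4
  seg 3: (-6.9,0) -> (-6.9,13), length = 13
Total = 19.9

Answer: 19.9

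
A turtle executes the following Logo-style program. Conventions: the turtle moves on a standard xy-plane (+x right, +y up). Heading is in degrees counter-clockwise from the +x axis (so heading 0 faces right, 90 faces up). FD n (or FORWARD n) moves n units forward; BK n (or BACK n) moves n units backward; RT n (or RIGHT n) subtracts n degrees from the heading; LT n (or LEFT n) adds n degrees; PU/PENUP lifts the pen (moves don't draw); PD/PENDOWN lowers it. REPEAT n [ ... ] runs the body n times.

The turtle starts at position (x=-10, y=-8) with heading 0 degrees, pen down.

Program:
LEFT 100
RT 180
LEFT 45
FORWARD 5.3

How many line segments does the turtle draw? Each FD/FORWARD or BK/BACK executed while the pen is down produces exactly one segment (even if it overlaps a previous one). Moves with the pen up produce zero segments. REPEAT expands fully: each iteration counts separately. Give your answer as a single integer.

Executing turtle program step by step:
Start: pos=(-10,-8), heading=0, pen down
LT 100: heading 0 -> 100
RT 180: heading 100 -> 280
LT 45: heading 280 -> 325
FD 5.3: (-10,-8) -> (-5.658,-11.04) [heading=325, draw]
Final: pos=(-5.658,-11.04), heading=325, 1 segment(s) drawn
Segments drawn: 1

Answer: 1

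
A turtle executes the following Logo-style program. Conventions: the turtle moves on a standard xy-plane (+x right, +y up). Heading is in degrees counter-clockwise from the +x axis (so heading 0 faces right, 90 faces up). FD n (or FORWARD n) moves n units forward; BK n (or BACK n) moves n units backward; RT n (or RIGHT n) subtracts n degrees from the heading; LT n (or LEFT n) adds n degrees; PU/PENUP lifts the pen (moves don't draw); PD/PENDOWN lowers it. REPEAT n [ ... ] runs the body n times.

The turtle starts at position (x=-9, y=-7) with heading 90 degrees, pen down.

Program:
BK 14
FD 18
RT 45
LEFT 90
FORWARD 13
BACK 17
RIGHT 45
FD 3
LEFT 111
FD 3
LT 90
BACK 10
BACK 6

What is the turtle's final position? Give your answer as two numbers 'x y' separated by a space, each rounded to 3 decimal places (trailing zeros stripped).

Answer: -14.706 11.034

Derivation:
Executing turtle program step by step:
Start: pos=(-9,-7), heading=90, pen down
BK 14: (-9,-7) -> (-9,-21) [heading=90, draw]
FD 18: (-9,-21) -> (-9,-3) [heading=90, draw]
RT 45: heading 90 -> 45
LT 90: heading 45 -> 135
FD 13: (-9,-3) -> (-18.192,6.192) [heading=135, draw]
BK 17: (-18.192,6.192) -> (-6.172,-5.828) [heading=135, draw]
RT 45: heading 135 -> 90
FD 3: (-6.172,-5.828) -> (-6.172,-2.828) [heading=90, draw]
LT 111: heading 90 -> 201
FD 3: (-6.172,-2.828) -> (-8.972,-3.904) [heading=201, draw]
LT 90: heading 201 -> 291
BK 10: (-8.972,-3.904) -> (-12.556,5.432) [heading=291, draw]
BK 6: (-12.556,5.432) -> (-14.706,11.034) [heading=291, draw]
Final: pos=(-14.706,11.034), heading=291, 8 segment(s) drawn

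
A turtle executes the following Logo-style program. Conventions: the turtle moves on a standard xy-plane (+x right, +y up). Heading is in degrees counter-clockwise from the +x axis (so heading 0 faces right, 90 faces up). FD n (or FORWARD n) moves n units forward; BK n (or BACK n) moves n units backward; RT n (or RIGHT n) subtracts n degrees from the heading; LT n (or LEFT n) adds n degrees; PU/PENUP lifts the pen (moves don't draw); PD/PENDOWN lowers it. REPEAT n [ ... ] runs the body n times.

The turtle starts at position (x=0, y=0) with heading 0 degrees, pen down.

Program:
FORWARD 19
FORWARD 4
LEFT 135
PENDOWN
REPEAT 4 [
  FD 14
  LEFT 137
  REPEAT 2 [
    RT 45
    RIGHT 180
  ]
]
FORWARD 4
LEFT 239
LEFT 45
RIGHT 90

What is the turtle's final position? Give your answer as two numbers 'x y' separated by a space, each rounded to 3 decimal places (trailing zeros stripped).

Executing turtle program step by step:
Start: pos=(0,0), heading=0, pen down
FD 19: (0,0) -> (19,0) [heading=0, draw]
FD 4: (19,0) -> (23,0) [heading=0, draw]
LT 135: heading 0 -> 135
PD: pen down
REPEAT 4 [
  -- iteration 1/4 --
  FD 14: (23,0) -> (13.101,9.899) [heading=135, draw]
  LT 137: heading 135 -> 272
  REPEAT 2 [
    -- iteration 1/2 --
    RT 45: heading 272 -> 227
    RT 180: heading 227 -> 47
    -- iteration 2/2 --
    RT 45: heading 47 -> 2
    RT 180: heading 2 -> 182
  ]
  -- iteration 2/4 --
  FD 14: (13.101,9.899) -> (-0.891,9.411) [heading=182, draw]
  LT 137: heading 182 -> 319
  REPEAT 2 [
    -- iteration 1/2 --
    RT 45: heading 319 -> 274
    RT 180: heading 274 -> 94
    -- iteration 2/2 --
    RT 45: heading 94 -> 49
    RT 180: heading 49 -> 229
  ]
  -- iteration 3/4 --
  FD 14: (-0.891,9.411) -> (-10.076,-1.155) [heading=229, draw]
  LT 137: heading 229 -> 6
  REPEAT 2 [
    -- iteration 1/2 --
    RT 45: heading 6 -> 321
    RT 180: heading 321 -> 141
    -- iteration 2/2 --
    RT 45: heading 141 -> 96
    RT 180: heading 96 -> 276
  ]
  -- iteration 4/4 --
  FD 14: (-10.076,-1.155) -> (-8.612,-15.078) [heading=276, draw]
  LT 137: heading 276 -> 53
  REPEAT 2 [
    -- iteration 1/2 --
    RT 45: heading 53 -> 8
    RT 180: heading 8 -> 188
    -- iteration 2/2 --
    RT 45: heading 188 -> 143
    RT 180: heading 143 -> 323
  ]
]
FD 4: (-8.612,-15.078) -> (-5.418,-17.486) [heading=323, draw]
LT 239: heading 323 -> 202
LT 45: heading 202 -> 247
RT 90: heading 247 -> 157
Final: pos=(-5.418,-17.486), heading=157, 7 segment(s) drawn

Answer: -5.418 -17.486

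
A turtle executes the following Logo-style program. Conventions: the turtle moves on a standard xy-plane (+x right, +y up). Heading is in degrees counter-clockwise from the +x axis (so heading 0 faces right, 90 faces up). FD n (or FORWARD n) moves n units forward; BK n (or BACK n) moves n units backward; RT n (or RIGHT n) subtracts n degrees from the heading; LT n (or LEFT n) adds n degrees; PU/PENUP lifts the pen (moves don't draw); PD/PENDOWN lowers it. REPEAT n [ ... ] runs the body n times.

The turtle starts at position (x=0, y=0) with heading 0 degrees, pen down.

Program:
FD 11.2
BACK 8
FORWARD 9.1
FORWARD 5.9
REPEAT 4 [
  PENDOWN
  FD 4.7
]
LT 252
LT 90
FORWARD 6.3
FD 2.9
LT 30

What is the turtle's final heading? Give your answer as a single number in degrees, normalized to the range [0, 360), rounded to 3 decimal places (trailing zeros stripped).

Executing turtle program step by step:
Start: pos=(0,0), heading=0, pen down
FD 11.2: (0,0) -> (11.2,0) [heading=0, draw]
BK 8: (11.2,0) -> (3.2,0) [heading=0, draw]
FD 9.1: (3.2,0) -> (12.3,0) [heading=0, draw]
FD 5.9: (12.3,0) -> (18.2,0) [heading=0, draw]
REPEAT 4 [
  -- iteration 1/4 --
  PD: pen down
  FD 4.7: (18.2,0) -> (22.9,0) [heading=0, draw]
  -- iteration 2/4 --
  PD: pen down
  FD 4.7: (22.9,0) -> (27.6,0) [heading=0, draw]
  -- iteration 3/4 --
  PD: pen down
  FD 4.7: (27.6,0) -> (32.3,0) [heading=0, draw]
  -- iteration 4/4 --
  PD: pen down
  FD 4.7: (32.3,0) -> (37,0) [heading=0, draw]
]
LT 252: heading 0 -> 252
LT 90: heading 252 -> 342
FD 6.3: (37,0) -> (42.992,-1.947) [heading=342, draw]
FD 2.9: (42.992,-1.947) -> (45.75,-2.843) [heading=342, draw]
LT 30: heading 342 -> 12
Final: pos=(45.75,-2.843), heading=12, 10 segment(s) drawn

Answer: 12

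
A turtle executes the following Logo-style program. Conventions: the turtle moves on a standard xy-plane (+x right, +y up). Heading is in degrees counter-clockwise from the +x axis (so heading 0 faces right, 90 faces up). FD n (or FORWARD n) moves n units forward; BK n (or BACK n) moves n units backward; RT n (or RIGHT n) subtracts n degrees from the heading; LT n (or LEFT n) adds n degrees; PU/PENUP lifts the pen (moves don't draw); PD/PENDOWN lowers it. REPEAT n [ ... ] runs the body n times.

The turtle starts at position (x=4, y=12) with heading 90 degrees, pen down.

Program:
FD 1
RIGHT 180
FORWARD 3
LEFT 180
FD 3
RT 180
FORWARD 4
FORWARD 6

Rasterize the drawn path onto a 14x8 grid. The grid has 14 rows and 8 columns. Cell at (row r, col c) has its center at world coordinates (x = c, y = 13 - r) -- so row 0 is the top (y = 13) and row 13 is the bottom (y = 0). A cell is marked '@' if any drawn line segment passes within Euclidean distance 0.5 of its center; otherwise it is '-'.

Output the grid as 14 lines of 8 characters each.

Answer: ----@---
----@---
----@---
----@---
----@---
----@---
----@---
----@---
----@---
----@---
----@---
--------
--------
--------

Derivation:
Segment 0: (4,12) -> (4,13)
Segment 1: (4,13) -> (4,10)
Segment 2: (4,10) -> (4,13)
Segment 3: (4,13) -> (4,9)
Segment 4: (4,9) -> (4,3)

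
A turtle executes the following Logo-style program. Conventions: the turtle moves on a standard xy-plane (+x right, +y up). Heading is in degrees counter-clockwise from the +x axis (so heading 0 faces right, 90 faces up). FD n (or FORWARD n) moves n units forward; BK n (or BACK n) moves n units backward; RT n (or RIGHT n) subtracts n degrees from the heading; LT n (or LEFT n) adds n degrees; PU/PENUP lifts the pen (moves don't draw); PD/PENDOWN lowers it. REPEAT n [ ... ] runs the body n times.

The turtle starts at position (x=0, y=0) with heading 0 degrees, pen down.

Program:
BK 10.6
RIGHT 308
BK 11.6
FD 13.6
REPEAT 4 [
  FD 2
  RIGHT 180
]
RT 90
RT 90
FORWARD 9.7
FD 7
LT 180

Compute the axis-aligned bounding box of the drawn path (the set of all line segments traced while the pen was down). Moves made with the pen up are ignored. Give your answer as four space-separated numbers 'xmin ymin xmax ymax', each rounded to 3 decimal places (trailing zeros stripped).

Answer: -19.65 -11.584 0 3.152

Derivation:
Executing turtle program step by step:
Start: pos=(0,0), heading=0, pen down
BK 10.6: (0,0) -> (-10.6,0) [heading=0, draw]
RT 308: heading 0 -> 52
BK 11.6: (-10.6,0) -> (-17.742,-9.141) [heading=52, draw]
FD 13.6: (-17.742,-9.141) -> (-9.369,1.576) [heading=52, draw]
REPEAT 4 [
  -- iteration 1/4 --
  FD 2: (-9.369,1.576) -> (-8.137,3.152) [heading=52, draw]
  RT 180: heading 52 -> 232
  -- iteration 2/4 --
  FD 2: (-8.137,3.152) -> (-9.369,1.576) [heading=232, draw]
  RT 180: heading 232 -> 52
  -- iteration 3/4 --
  FD 2: (-9.369,1.576) -> (-8.137,3.152) [heading=52, draw]
  RT 180: heading 52 -> 232
  -- iteration 4/4 --
  FD 2: (-8.137,3.152) -> (-9.369,1.576) [heading=232, draw]
  RT 180: heading 232 -> 52
]
RT 90: heading 52 -> 322
RT 90: heading 322 -> 232
FD 9.7: (-9.369,1.576) -> (-15.341,-6.068) [heading=232, draw]
FD 7: (-15.341,-6.068) -> (-19.65,-11.584) [heading=232, draw]
LT 180: heading 232 -> 52
Final: pos=(-19.65,-11.584), heading=52, 9 segment(s) drawn

Segment endpoints: x in {-19.65, -17.742, -15.341, -10.6, -9.369, -9.369, -8.137, 0}, y in {-11.584, -9.141, -6.068, 0, 1.576, 1.576, 1.576, 3.152}
xmin=-19.65, ymin=-11.584, xmax=0, ymax=3.152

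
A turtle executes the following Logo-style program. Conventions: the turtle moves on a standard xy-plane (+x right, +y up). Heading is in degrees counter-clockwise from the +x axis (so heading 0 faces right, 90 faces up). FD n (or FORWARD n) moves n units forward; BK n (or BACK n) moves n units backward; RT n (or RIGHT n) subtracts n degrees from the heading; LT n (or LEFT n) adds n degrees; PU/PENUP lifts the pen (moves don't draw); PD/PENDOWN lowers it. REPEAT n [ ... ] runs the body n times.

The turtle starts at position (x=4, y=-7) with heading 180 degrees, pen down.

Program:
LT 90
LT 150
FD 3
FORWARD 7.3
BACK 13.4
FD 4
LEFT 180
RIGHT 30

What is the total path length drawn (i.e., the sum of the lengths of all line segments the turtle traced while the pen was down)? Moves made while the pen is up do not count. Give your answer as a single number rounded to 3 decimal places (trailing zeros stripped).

Executing turtle program step by step:
Start: pos=(4,-7), heading=180, pen down
LT 90: heading 180 -> 270
LT 150: heading 270 -> 60
FD 3: (4,-7) -> (5.5,-4.402) [heading=60, draw]
FD 7.3: (5.5,-4.402) -> (9.15,1.92) [heading=60, draw]
BK 13.4: (9.15,1.92) -> (2.45,-9.685) [heading=60, draw]
FD 4: (2.45,-9.685) -> (4.45,-6.221) [heading=60, draw]
LT 180: heading 60 -> 240
RT 30: heading 240 -> 210
Final: pos=(4.45,-6.221), heading=210, 4 segment(s) drawn

Segment lengths:
  seg 1: (4,-7) -> (5.5,-4.402), length = 3
  seg 2: (5.5,-4.402) -> (9.15,1.92), length = 7.3
  seg 3: (9.15,1.92) -> (2.45,-9.685), length = 13.4
  seg 4: (2.45,-9.685) -> (4.45,-6.221), length = 4
Total = 27.7

Answer: 27.7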